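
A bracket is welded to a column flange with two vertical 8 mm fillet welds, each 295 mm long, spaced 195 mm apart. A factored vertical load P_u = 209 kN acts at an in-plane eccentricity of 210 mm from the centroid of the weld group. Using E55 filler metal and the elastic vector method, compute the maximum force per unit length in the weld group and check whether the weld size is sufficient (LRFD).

f_max ≈ 1020 N/mm; adequate

E55XX → F_EXX = 550 MPa.
Total weld length L_w = 590 mm. Treat welds as unit-width lines.
Polar moment about centroid: J = 2[d³/12 + d(b/2)²] = 2[295³/12 + 295×97.5²] = 9887000 mm³.
Direct shear f_v = P/L_w = 209×10³ / 590 = 354.2 N/mm (vertical).
Torsion M = P·e = 209×10³ × 210 = 43890000 N·mm.
Critical point at (x, y) = (97.5, 147.5) from centroid. f_tx = M·y/J = 654.7 N/mm; f_ty = M·x/J = 432.8 N/mm.
Resultant f_max = √[f_tx² + (f_v + f_ty)²] = √[654.7² + (354.2 + 432.8)²] = 1024 N/mm.
Capacity per unit length: φr_n = 0.75 × 0.6 × 550 × (0.707 × 8) = 1400 N/mm.
1024 ≤ 1400 → adequate.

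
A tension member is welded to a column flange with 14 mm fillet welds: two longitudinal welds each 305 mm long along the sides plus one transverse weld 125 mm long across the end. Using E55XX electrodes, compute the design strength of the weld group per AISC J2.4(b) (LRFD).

E55XX → F_EXX = 550 MPa.
t_e = 0.707 × 14 = 9.898 mm.
R_nwl = 0.6 × 550 × 9.898 × 610 × 10⁻³ = 1992 kN (longitudinal, 2 welds).
R_nwt = 0.6 × 550 × 9.898 × 125 × 10⁻³ = 408.3 kN (transverse, base value).
(i) R_nwl + R_nwt = 2401 kN; (ii) 0.85 R_nwl + 1.5 R_nwt = 2306 kN.
R_n = max = 2401 kN [governs: (i)]; φR_n = 1801 kN.

φR_n ≈ 1800 kN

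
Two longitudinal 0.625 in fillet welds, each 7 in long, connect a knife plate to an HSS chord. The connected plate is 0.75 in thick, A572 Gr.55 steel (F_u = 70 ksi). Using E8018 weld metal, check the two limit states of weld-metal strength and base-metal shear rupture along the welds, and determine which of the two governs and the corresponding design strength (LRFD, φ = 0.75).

E80XX → F_EXX = 80 ksi.
t_e = 0.707 × 0.625 = 0.4419 in; L = 14 in.
Weld metal: φR_n = 0.75 × 0.6 × 80 × 0.4419 × 14 = 222.7 kips.
Base metal (shear rupture): φR_n = 0.75 × 0.6 × 70 × 0.75 × 14 = 330.8 kips.
Governing: weld metal.

φR_n ≈ 223 kips (weld metal governs)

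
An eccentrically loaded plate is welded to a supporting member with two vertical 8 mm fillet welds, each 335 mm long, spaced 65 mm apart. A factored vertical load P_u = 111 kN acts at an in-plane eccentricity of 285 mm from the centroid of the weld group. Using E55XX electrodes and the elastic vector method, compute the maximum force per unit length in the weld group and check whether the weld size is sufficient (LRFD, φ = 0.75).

E55XX → F_EXX = 550 MPa.
Total weld length L_w = 670 mm. Treat welds as unit-width lines.
Polar moment about centroid: J = 2[d³/12 + d(b/2)²] = 2[335³/12 + 335×32.5²] = 6974000 mm³.
Direct shear f_v = P/L_w = 111×10³ / 670 = 165.7 N/mm (vertical).
Torsion M = P·e = 111×10³ × 285 = 31635000 N·mm.
Critical point at (x, y) = (32.5, 167.5) from centroid. f_tx = M·y/J = 759.8 N/mm; f_ty = M·x/J = 147.4 N/mm.
Resultant f_max = √[f_tx² + (f_v + f_ty)²] = √[759.8² + (165.7 + 147.4)²] = 821.8 N/mm.
Capacity per unit length: φr_n = 0.75 × 0.6 × 550 × (0.707 × 8) = 1400 N/mm.
821.8 ≤ 1400 → adequate.

f_max ≈ 822 N/mm; adequate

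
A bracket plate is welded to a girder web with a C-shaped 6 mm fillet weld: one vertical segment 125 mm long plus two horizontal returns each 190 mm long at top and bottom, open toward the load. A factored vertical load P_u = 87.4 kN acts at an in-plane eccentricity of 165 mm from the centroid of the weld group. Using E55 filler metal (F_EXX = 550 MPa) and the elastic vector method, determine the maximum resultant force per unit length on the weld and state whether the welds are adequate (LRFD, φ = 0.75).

f_max ≈ 689 N/mm; adequate

Total weld length L_w = 505 mm. Treat welds as unit-width lines.
Centroid: x̄ = 2×190×95 / 505 = 71.49 mm from the vertical weld.
Polar moment about centroid: J = I_x + I_y = [125³/12 + 2×190×62.5²] + [125×71.49² + 2(190³/12 + 190×23.51²)] = 3639000 mm³.
Direct shear f_v = P/L_w = 87.4×10³ / 505 = 173.1 N/mm (vertical).
Torsion M = P·e = 87.4×10³ × 165 = 14421000 N·mm.
Critical point at (x, y) = (118.5, 62.5) from centroid. f_tx = M·y/J = 247.7 N/mm; f_ty = M·x/J = 469.6 N/mm.
Resultant f_max = √[f_tx² + (f_v + f_ty)²] = √[247.7² + (173.1 + 469.6)²] = 688.8 N/mm.
Capacity per unit length: φr_n = 0.75 × 0.6 × 550 × (0.707 × 6) = 1050 N/mm.
688.8 ≤ 1050 → adequate.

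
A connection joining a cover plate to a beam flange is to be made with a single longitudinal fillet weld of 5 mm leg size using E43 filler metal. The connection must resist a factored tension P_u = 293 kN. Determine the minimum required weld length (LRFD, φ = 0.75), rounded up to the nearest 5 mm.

L = 430 mm

E43XX → F_EXX = 430 MPa.
Throat t_e = 0.707 × 5 = 3.535 mm.
φr_n = 0.75 × 0.6 × 430 × 3.535 × 10⁻³ = 0.684 kN/mm.
L_req = P_u / φr_n = 293 / 0.684 = 428.3 mm total.
Round up → use L = 430 mm.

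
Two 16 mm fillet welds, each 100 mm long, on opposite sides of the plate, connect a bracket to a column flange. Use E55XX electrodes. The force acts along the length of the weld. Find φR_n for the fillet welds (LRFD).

φR_n ≈ 560 kN

E55XX → F_EXX = 550 MPa.
Effective throat t_e = 0.707 × 16 = 11.31 mm.
Total length L = 200 mm; A_we = 11.31 × 200 = 2262 mm².
F_nw = 0.6 F_EXX = 0.6 × 550 = 330 MPa.
φR_n = 0.75 × 330 × 2262 × 10⁻³ = 559.9 kN.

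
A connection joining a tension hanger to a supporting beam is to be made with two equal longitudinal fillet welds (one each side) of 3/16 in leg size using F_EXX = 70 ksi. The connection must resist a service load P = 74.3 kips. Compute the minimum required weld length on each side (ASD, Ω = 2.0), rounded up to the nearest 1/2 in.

Throat t_e = 0.707 × 0.1875 = 0.1326 in.
r_n/Ω = (0.6 × 70 × 0.1326) / 2.0 = 2.784 kip/in.
L_req = P / (r_n/Ω) = 74.3 / 2.784 = 26.69 in total.
Per side: 26.69 / 2 = 13.35 in.
Round up → use L = 13.5 in on each side.

L = 13.5 in on each side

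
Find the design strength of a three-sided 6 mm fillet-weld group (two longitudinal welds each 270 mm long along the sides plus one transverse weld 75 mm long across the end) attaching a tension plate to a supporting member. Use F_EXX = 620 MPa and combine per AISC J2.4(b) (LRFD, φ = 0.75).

φR_n ≈ 728 kN

t_e = 0.707 × 6 = 4.242 mm.
R_nwl = 0.6 × 620 × 4.242 × 540 × 10⁻³ = 852.1 kN (longitudinal, 2 welds).
R_nwt = 0.6 × 620 × 4.242 × 75 × 10⁻³ = 118.4 kN (transverse, base value).
(i) R_nwl + R_nwt = 970.5 kN; (ii) 0.85 R_nwl + 1.5 R_nwt = 901.8 kN.
R_n = max = 970.5 kN [governs: (i)]; φR_n = 727.9 kN.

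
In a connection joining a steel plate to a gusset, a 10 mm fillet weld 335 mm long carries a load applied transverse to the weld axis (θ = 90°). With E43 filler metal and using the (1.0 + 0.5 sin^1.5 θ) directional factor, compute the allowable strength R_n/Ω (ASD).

R_n/Ω ≈ 458 kN

E43XX → F_EXX = 430 MPa.
t_e = 0.707 × 10 = 7.07 mm; A_we = 7.07 × 335 = 2368 mm².
Directional factor: 1.0 + 0.5 sin^1.5(90°) = 1.5.
F_nw = 0.6 × 430 × 1.5 = 387 MPa.
R_n/Ω = (387 × 2368) / 2.0 × 10⁻³ = 458.3 kN.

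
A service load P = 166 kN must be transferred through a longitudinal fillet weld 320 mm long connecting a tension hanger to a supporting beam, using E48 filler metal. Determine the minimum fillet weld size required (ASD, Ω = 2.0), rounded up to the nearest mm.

w = 6 mm

E48XX → F_EXX = 480 MPa.
Total weld length L = 320 mm.
Required throat t_e = P × Ω / (0.6 F_EXX × L) = 166 × 2.0 / (0.6 × 480 × 320 × 10⁻³) = 3.602 mm.
Required leg w = t_e / 0.707 = 5.095 mm → use 6 mm.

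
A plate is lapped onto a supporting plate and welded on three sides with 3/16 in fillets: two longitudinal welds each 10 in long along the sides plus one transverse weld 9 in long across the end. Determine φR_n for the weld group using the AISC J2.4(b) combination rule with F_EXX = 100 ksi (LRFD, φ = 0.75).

t_e = 0.707 × 0.1875 = 0.1326 in.
R_nwl = 0.6 × 100 × 0.1326 × 20 = 159.1 kip (longitudinal, 2 welds).
R_nwt = 0.6 × 100 × 0.1326 × 9 = 71.58 kip (transverse, base value).
(i) R_nwl + R_nwt = 230.7 kip; (ii) 0.85 R_nwl + 1.5 R_nwt = 242.6 kip.
R_n = max = 242.6 kip [governs: (ii)]; φR_n = 181.9 kip.

φR_n ≈ 182 kip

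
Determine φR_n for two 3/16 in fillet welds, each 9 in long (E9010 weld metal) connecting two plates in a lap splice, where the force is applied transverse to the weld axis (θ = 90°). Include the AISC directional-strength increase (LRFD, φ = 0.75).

E90XX → F_EXX = 90 ksi.
t_e = 0.707 × 0.1875 = 0.1326 in; A_we = 0.1326 × 18 = 2.386 in².
Directional factor: 1.0 + 0.5 sin^1.5(90°) = 1.5.
F_nw = 0.6 × 90 × 1.5 = 81 ksi.
φR_n = 0.75 × 81 × 2.386 = 145 kips.

φR_n ≈ 145 kips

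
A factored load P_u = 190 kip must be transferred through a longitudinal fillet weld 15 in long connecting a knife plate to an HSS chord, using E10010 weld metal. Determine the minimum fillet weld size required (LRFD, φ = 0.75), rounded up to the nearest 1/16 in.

w = 7/16 in

E100XX → F_EXX = 100 ksi.
Total weld length L = 15 in.
Required throat t_e = P_u / (φ × 0.6 F_EXX × L) = 190 / (0.75 × 0.6 × 100 × 15) = 0.2815 in.
Required leg w = t_e / 0.707 = 0.3981 in → use 7/16 in.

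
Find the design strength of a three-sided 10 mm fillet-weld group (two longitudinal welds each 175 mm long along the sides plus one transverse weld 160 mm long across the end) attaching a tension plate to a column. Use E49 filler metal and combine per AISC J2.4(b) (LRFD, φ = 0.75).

φR_n ≈ 838 kN

E49XX → F_EXX = 490 MPa.
t_e = 0.707 × 10 = 7.07 mm.
R_nwl = 0.6 × 490 × 7.07 × 350 × 10⁻³ = 727.5 kN (longitudinal, 2 welds).
R_nwt = 0.6 × 490 × 7.07 × 160 × 10⁻³ = 332.6 kN (transverse, base value).
(i) R_nwl + R_nwt = 1060 kN; (ii) 0.85 R_nwl + 1.5 R_nwt = 1117 kN.
R_n = max = 1117 kN [governs: (ii)]; φR_n = 837.9 kN.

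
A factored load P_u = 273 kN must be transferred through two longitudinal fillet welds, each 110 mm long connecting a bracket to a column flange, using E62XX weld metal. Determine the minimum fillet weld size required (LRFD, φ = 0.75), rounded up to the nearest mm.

E62XX → F_EXX = 620 MPa.
Total weld length L = 220 mm.
Required throat t_e = P_u / (φ × 0.6 F_EXX × L) = 273 / (0.75 × 0.6 × 620 × 220 × 10⁻³) = 4.448 mm.
Required leg w = t_e / 0.707 = 6.291 mm → use 7 mm.

w = 7 mm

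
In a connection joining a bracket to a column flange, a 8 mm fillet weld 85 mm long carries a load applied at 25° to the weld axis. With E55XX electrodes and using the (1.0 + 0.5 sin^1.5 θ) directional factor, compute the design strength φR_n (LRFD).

φR_n ≈ 135 kN

E55XX → F_EXX = 550 MPa.
t_e = 0.707 × 8 = 5.656 mm; A_we = 5.656 × 85 = 480.8 mm².
Directional factor: 1.0 + 0.5 sin^1.5(25°) = 1.137.
F_nw = 0.6 × 550 × 1.137 = 375.3 MPa.
φR_n = 0.75 × 375.3 × 480.8 × 10⁻³ = 135.3 kN.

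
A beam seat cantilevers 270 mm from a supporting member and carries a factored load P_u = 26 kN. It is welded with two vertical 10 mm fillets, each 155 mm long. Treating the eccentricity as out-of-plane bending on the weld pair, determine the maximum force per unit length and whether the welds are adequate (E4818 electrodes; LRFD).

f_max ≈ 881 N/mm; adequate

E48XX → F_EXX = 480 MPa.
L_w = 2 × 155 = 310 mm; section modulus (unit throat) S = 2 × L²/6 = 8008 mm².
Direct shear f_v = P/L_w = 26×10³/310 = 83.87 N/mm.
Moment M = P × e = 26×10³ × 270 = 7020000 N·mm; bending f_b = M/S = 876.6 N/mm.
f_max = √(f_v² + f_b²) = √(83.87² + 876.6²) = 880.6 N/mm.
φr_n = 0.75 × 0.6 × 480 × (0.707 × 10) = 1527 N/mm → adequate.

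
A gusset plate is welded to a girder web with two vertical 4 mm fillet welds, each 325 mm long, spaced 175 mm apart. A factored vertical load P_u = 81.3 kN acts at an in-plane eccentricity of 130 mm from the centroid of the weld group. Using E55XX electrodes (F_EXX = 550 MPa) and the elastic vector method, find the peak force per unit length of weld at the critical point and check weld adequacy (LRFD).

f_max ≈ 266 N/mm; adequate

Total weld length L_w = 650 mm. Treat welds as unit-width lines.
Polar moment about centroid: J = 2[d³/12 + d(b/2)²] = 2[325³/12 + 325×87.5²] = 10700000 mm³.
Direct shear f_v = P/L_w = 81.3×10³ / 650 = 125.1 N/mm (vertical).
Torsion M = P·e = 81.3×10³ × 130 = 10569000 N·mm.
Critical point at (x, y) = (87.5, 162.5) from centroid. f_tx = M·y/J = 160.5 N/mm; f_ty = M·x/J = 86.45 N/mm.
Resultant f_max = √[f_tx² + (f_v + f_ty)²] = √[160.5² + (125.1 + 86.45)²] = 265.5 N/mm.
Capacity per unit length: φr_n = 0.75 × 0.6 × 550 × (0.707 × 4) = 699.9 N/mm.
265.5 ≤ 699.9 → adequate.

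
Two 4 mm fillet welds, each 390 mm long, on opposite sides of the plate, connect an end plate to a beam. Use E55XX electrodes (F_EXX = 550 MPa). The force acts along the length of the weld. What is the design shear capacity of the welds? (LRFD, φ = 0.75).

Effective throat t_e = 0.707 × 4 = 2.828 mm.
Total length L = 780 mm; A_we = 2.828 × 780 = 2206 mm².
F_nw = 0.6 F_EXX = 0.6 × 550 = 330 MPa.
φR_n = 0.75 × 330 × 2206 × 10⁻³ = 545.9 kN.

φR_n ≈ 546 kN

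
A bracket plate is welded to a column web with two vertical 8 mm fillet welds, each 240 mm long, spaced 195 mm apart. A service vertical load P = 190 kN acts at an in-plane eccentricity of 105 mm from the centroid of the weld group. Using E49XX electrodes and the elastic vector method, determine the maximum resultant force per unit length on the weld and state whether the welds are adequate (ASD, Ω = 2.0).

E49XX → F_EXX = 490 MPa.
Total weld length L_w = 480 mm. Treat welds as unit-width lines.
Polar moment about centroid: J = 2[d³/12 + d(b/2)²] = 2[240³/12 + 240×97.5²] = 6867000 mm³.
Direct shear f_v = P/L_w = 190×10³ / 480 = 395.8 N/mm (vertical).
Torsion M = P·e = 190×10³ × 105 = 19950000 N·mm.
Critical point at (x, y) = (97.5, 120) from centroid. f_tx = M·y/J = 348.6 N/mm; f_ty = M·x/J = 283.3 N/mm.
Resultant f_max = √[f_tx² + (f_v + f_ty)²] = √[348.6² + (395.8 + 283.3)²] = 763.3 N/mm.
Capacity per unit length: r_n/Ω = (1/2.0) × 0.6 × 490 × (0.707 × 8) = 831.4 N/mm.
763.3 ≤ 831.4 → adequate.

f_max ≈ 763 N/mm; adequate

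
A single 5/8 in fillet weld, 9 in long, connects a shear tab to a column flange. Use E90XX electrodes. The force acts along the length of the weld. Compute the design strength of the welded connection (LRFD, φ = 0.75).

E90XX → F_EXX = 90 ksi.
Effective throat t_e = 0.707 × 0.625 = 0.4419 in.
Total length L = 9 in; A_we = 0.4419 × 9 = 3.977 in².
F_nw = 0.6 F_EXX = 0.6 × 90 = 54 ksi.
φR_n = 0.75 × 54 × 3.977 = 161.1 kip.

φR_n ≈ 161 kip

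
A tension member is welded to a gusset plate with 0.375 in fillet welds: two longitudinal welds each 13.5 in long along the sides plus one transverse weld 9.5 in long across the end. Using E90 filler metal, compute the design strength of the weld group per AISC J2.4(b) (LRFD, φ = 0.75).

E90XX → F_EXX = 90 ksi.
t_e = 0.707 × 0.375 = 0.2651 in.
R_nwl = 0.6 × 90 × 0.2651 × 27 = 386.6 kip (longitudinal, 2 welds).
R_nwt = 0.6 × 90 × 0.2651 × 9.5 = 136 kip (transverse, base value).
(i) R_nwl + R_nwt = 522.6 kip; (ii) 0.85 R_nwl + 1.5 R_nwt = 532.6 kip.
R_n = max = 532.6 kip [governs: (ii)]; φR_n = 399.4 kip.

φR_n ≈ 399 kip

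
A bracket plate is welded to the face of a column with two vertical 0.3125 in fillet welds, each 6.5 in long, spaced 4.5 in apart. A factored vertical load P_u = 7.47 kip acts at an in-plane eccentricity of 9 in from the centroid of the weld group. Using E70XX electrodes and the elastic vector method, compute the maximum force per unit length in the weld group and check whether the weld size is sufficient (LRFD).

E70XX → F_EXX = 70 ksi.
Total weld length L_w = 13 in. Treat welds as unit-width lines.
Polar moment about centroid: J = 2[d³/12 + d(b/2)²] = 2[6.5³/12 + 6.5×2.25²] = 111.6 in³.
Direct shear f_v = P/L_w = 7.47 / 13 = 0.5746 kip/in (vertical).
Torsion M = P·e = 7.47 × 9 = 67.23 kip·in.
Critical point at (x, y) = (2.25, 3.25) from centroid. f_tx = M·y/J = 1.958 kip/in; f_ty = M·x/J = 1.356 kip/in.
Resultant f_max = √[f_tx² + (f_v + f_ty)²] = √[1.958² + (0.5746 + 1.356)²] = 2.75 kip/in.
Capacity per unit length: φr_n = 0.75 × 0.6 × 70 × (0.707 × 0.3125) = 6.96 kip/in.
2.75 ≤ 6.96 → adequate.

f_max ≈ 2.75 kip/in; adequate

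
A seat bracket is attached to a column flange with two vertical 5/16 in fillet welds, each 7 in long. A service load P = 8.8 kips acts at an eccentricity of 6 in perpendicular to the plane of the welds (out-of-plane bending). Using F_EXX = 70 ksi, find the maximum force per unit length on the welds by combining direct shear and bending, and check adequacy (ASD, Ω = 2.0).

L_w = 2 × 7 = 14 in; section modulus (unit throat) S = 2 × L²/6 = 16.33 in².
Direct shear f_v = P/L_w = 8.8/14 = 0.6286 kip/in.
Moment M = P × e = 8.8 × 6 = 52.8 kip·in; bending f_b = M/S = 3.233 kip/in.
f_max = √(f_v² + f_b²) = √(0.6286² + 3.233²) = 3.293 kip/in.
r_n/Ω = (1/2.0) × 0.6 × 70 × (0.707 × 0.3125) = 4.64 kip/in → adequate.

f_max ≈ 3.29 kip/in; adequate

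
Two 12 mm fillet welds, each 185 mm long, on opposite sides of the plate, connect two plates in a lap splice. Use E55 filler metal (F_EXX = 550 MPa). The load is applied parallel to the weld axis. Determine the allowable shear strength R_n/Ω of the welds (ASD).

Effective throat t_e = 0.707 × 12 = 8.484 mm.
Total length L = 370 mm; A_we = 8.484 × 370 = 3139 mm².
F_nw = 0.6 F_EXX = 0.6 × 550 = 330 MPa.
R_n = 330 × 3139 × 10⁻³ = 1036 kN; R_n/Ω = 1036/2.0 = 517.9 kN.

R_n/Ω ≈ 518 kN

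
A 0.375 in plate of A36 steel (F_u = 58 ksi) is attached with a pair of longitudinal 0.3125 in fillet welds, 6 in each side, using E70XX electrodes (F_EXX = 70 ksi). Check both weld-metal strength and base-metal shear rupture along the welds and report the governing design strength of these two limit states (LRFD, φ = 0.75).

φR_n ≈ 83.5 kips (weld metal governs)

t_e = 0.707 × 0.3125 = 0.2209 in; L = 12 in.
Weld metal: φR_n = 0.75 × 0.6 × 70 × 0.2209 × 12 = 83.51 kips.
Base metal (shear rupture): φR_n = 0.75 × 0.6 × 58 × 0.375 × 12 = 117.4 kips.
Governing: weld metal.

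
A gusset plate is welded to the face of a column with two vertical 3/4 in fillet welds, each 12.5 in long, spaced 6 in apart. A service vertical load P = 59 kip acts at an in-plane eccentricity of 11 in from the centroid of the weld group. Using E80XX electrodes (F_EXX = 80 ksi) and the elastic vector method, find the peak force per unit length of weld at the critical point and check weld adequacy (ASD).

f_max ≈ 9.44 kip/in; adequate

Total weld length L_w = 25 in. Treat welds as unit-width lines.
Polar moment about centroid: J = 2[d³/12 + d(b/2)²] = 2[12.5³/12 + 12.5×3²] = 550.5 in³.
Direct shear f_v = P/L_w = 59 / 25 = 2.36 kip/in (vertical).
Torsion M = P·e = 59 × 11 = 649 kip·in.
Critical point at (x, y) = (3, 6.25) from centroid. f_tx = M·y/J = 7.368 kip/in; f_ty = M·x/J = 3.537 kip/in.
Resultant f_max = √[f_tx² + (f_v + f_ty)²] = √[7.368² + (2.36 + 3.537)²] = 9.437 kip/in.
Capacity per unit length: r_n/Ω = (1/2.0) × 0.6 × 80 × (0.707 × 0.75) = 12.73 kip/in.
9.437 ≤ 12.73 → adequate.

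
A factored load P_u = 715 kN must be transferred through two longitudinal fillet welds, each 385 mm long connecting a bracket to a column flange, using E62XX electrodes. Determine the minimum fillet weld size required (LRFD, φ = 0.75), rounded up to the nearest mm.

w = 5 mm

E62XX → F_EXX = 620 MPa.
Total weld length L = 770 mm.
Required throat t_e = P_u / (φ × 0.6 F_EXX × L) = 715 / (0.75 × 0.6 × 620 × 770 × 10⁻³) = 3.328 mm.
Required leg w = t_e / 0.707 = 4.708 mm → use 5 mm.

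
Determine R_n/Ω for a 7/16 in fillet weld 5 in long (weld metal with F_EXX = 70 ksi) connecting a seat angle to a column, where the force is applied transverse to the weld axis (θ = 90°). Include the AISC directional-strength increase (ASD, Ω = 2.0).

t_e = 0.707 × 0.4375 = 0.3093 in; A_we = 0.3093 × 5 = 1.547 in².
Directional factor: 1.0 + 0.5 sin^1.5(90°) = 1.5.
F_nw = 0.6 × 70 × 1.5 = 63 ksi.
R_n/Ω = (63 × 1.547) / 2.0 = 48.72 kip.

R_n/Ω ≈ 48.7 kip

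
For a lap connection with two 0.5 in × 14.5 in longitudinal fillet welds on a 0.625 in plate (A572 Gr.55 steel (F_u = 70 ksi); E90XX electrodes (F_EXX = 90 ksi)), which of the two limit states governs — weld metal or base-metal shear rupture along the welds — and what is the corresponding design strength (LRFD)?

t_e = 0.707 × 0.5 = 0.3535 in; L = 29 in.
Weld metal: φR_n = 0.75 × 0.6 × 90 × 0.3535 × 29 = 415.2 kip.
Base metal (shear rupture): φR_n = 0.75 × 0.6 × 70 × 0.625 × 29 = 570.9 kip.
Governing: weld metal.

φR_n ≈ 415 kip (weld metal governs)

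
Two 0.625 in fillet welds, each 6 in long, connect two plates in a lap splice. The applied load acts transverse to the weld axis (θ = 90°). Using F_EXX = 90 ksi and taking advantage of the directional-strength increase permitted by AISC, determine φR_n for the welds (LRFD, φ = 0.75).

t_e = 0.707 × 0.625 = 0.4419 in; A_we = 0.4419 × 12 = 5.302 in².
Directional factor: 1.0 + 0.5 sin^1.5(90°) = 1.5.
F_nw = 0.6 × 90 × 1.5 = 81 ksi.
φR_n = 0.75 × 81 × 5.302 = 322.1 kips.

φR_n ≈ 322 kips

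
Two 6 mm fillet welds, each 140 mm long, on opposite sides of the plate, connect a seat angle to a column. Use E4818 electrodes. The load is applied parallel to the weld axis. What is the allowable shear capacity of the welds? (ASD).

R_n/Ω ≈ 171 kN

E48XX → F_EXX = 480 MPa.
Effective throat t_e = 0.707 × 6 = 4.242 mm.
Total length L = 280 mm; A_we = 4.242 × 280 = 1188 mm².
F_nw = 0.6 F_EXX = 0.6 × 480 = 288 MPa.
R_n = 288 × 1188 × 10⁻³ = 342.1 kN; R_n/Ω = 342.1/2.0 = 171 kN.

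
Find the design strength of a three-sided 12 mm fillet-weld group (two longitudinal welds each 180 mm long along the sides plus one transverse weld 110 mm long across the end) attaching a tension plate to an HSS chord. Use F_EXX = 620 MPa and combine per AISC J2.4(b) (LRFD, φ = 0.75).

φR_n ≈ 1110 kN

t_e = 0.707 × 12 = 8.484 mm.
R_nwl = 0.6 × 620 × 8.484 × 360 × 10⁻³ = 1136 kN (longitudinal, 2 welds).
R_nwt = 0.6 × 620 × 8.484 × 110 × 10⁻³ = 347.2 kN (transverse, base value).
(i) R_nwl + R_nwt = 1483 kN; (ii) 0.85 R_nwl + 1.5 R_nwt = 1486 kN.
R_n = max = 1486 kN [governs: (ii)]; φR_n = 1115 kN.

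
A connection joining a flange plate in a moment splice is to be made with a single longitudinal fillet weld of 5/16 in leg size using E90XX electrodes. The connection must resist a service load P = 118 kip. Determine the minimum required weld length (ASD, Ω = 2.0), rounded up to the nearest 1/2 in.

L = 20 in

E90XX → F_EXX = 90 ksi.
Throat t_e = 0.707 × 0.3125 = 0.2209 in.
r_n/Ω = (0.6 × 90 × 0.2209) / 2.0 = 5.965 kip/in.
L_req = P / (r_n/Ω) = 118 / 5.965 = 19.78 in total.
Round up → use L = 20 in.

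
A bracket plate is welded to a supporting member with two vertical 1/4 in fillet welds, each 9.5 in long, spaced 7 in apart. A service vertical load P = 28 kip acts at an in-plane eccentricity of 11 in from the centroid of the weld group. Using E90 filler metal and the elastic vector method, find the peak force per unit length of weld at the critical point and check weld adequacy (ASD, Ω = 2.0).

E90XX → F_EXX = 90 ksi.
Total weld length L_w = 19 in. Treat welds as unit-width lines.
Polar moment about centroid: J = 2[d³/12 + d(b/2)²] = 2[9.5³/12 + 9.5×3.5²] = 375.6 in³.
Direct shear f_v = P/L_w = 28 / 19 = 1.474 kip/in (vertical).
Torsion M = P·e = 28 × 11 = 308 kip·in.
Critical point at (x, y) = (3.5, 4.75) from centroid. f_tx = M·y/J = 3.895 kip/in; f_ty = M·x/J = 2.87 kip/in.
Resultant f_max = √[f_tx² + (f_v + f_ty)²] = √[3.895² + (1.474 + 2.87)²] = 5.834 kip/in.
Capacity per unit length: r_n/Ω = (1/2.0) × 0.6 × 90 × (0.707 × 0.25) = 4.772 kip/in.
5.834 > 4.772 → NOT adequate.

f_max ≈ 5.83 kip/in; NOT adequate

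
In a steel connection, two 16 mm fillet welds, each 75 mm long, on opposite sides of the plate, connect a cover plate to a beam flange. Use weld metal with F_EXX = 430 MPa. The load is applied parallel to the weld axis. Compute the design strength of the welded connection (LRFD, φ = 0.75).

Effective throat t_e = 0.707 × 16 = 11.31 mm.
Total length L = 150 mm; A_we = 11.31 × 150 = 1697 mm².
F_nw = 0.6 F_EXX = 0.6 × 430 = 258 MPa.
φR_n = 0.75 × 258 × 1697 × 10⁻³ = 328.3 kN.

φR_n ≈ 328 kN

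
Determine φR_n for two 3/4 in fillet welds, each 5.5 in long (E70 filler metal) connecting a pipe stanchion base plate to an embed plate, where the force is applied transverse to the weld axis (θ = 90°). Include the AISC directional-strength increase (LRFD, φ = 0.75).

E70XX → F_EXX = 70 ksi.
t_e = 0.707 × 0.75 = 0.5302 in; A_we = 0.5302 × 11 = 5.833 in².
Directional factor: 1.0 + 0.5 sin^1.5(90°) = 1.5.
F_nw = 0.6 × 70 × 1.5 = 63 ksi.
φR_n = 0.75 × 63 × 5.833 = 275.6 kip.

φR_n ≈ 276 kip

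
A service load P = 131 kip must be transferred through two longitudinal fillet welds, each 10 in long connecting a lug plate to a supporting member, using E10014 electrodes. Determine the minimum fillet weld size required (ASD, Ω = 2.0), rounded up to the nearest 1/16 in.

E100XX → F_EXX = 100 ksi.
Total weld length L = 20 in.
Required throat t_e = P × Ω / (0.6 F_EXX × L) = 131 × 2.0 / (0.6 × 100 × 20) = 0.2183 in.
Required leg w = t_e / 0.707 = 0.3088 in → use 5/16 in.

w = 5/16 in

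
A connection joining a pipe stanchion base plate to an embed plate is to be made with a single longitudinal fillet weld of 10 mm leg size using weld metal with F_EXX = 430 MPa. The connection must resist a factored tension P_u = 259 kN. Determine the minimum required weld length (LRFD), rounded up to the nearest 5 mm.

L = 190 mm

Throat t_e = 0.707 × 10 = 7.07 mm.
φr_n = 0.75 × 0.6 × 430 × 7.07 × 10⁻³ = 1.368 kN/mm.
L_req = P_u / φr_n = 259 / 1.368 = 189.3 mm total.
Round up → use L = 190 mm.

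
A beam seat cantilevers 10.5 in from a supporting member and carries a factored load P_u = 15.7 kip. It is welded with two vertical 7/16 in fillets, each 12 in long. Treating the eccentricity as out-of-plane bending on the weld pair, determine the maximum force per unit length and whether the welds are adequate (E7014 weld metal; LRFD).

E70XX → F_EXX = 70 ksi.
L_w = 2 × 12 = 24 in; section modulus (unit throat) S = 2 × L²/6 = 48 in².
Direct shear f_v = P/L_w = 15.7/24 = 0.6542 kip/in.
Moment M = P × e = 15.7 × 10.5 = 164.85 kip·in; bending f_b = M/S = 3.434 kip/in.
f_max = √(f_v² + f_b²) = √(0.6542² + 3.434²) = 3.496 kip/in.
φr_n = 0.75 × 0.6 × 70 × (0.707 × 0.4375) = 9.743 kip/in → adequate.

f_max ≈ 3.5 kip/in; adequate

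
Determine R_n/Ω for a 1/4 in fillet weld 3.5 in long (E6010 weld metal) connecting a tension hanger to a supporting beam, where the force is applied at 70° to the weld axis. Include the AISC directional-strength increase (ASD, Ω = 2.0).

R_n/Ω ≈ 16.2 kips

E60XX → F_EXX = 60 ksi.
t_e = 0.707 × 0.25 = 0.1767 in; A_we = 0.1767 × 3.5 = 0.6186 in².
Directional factor: 1.0 + 0.5 sin^1.5(70°) = 1.455.
F_nw = 0.6 × 60 × 1.455 = 52.4 ksi.
R_n/Ω = (52.4 × 0.6186) / 2.0 = 16.21 kips.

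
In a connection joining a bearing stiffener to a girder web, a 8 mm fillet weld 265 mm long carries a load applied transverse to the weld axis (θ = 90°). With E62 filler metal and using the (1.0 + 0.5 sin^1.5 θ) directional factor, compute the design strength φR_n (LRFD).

φR_n ≈ 627 kN

E62XX → F_EXX = 620 MPa.
t_e = 0.707 × 8 = 5.656 mm; A_we = 5.656 × 265 = 1499 mm².
Directional factor: 1.0 + 0.5 sin^1.5(90°) = 1.5.
F_nw = 0.6 × 620 × 1.5 = 558 MPa.
φR_n = 0.75 × 558 × 1499 × 10⁻³ = 627.3 kN.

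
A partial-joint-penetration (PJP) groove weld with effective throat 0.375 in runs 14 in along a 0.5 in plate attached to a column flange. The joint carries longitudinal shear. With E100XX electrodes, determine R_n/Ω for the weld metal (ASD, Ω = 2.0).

R_n/Ω ≈ 158 kips

E100XX → F_EXX = 100 ksi.
Effective throat (given) t_e = 0.375 in.
A_we = 0.375 × 14 = 5.25 in².
F_nw = 0.6 F_EXX = 60 ksi.
R_n/Ω = (60 × 5.25) / 2.0 = 157.5 kips.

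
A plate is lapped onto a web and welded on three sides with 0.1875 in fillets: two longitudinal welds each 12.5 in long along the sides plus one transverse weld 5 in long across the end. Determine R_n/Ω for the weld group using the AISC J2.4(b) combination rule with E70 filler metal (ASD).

R_n/Ω ≈ 83.5 kips

E70XX → F_EXX = 70 ksi.
t_e = 0.707 × 0.1875 = 0.1326 in.
R_nwl = 0.6 × 70 × 0.1326 × 25 = 139.2 kips (longitudinal, 2 welds).
R_nwt = 0.6 × 70 × 0.1326 × 5 = 27.84 kips (transverse, base value).
(i) R_nwl + R_nwt = 167 kips; (ii) 0.85 R_nwl + 1.5 R_nwt = 160.1 kips.
R_n = max = 167 kips [governs: (i)]; R_n/Ω = 83.51 kips.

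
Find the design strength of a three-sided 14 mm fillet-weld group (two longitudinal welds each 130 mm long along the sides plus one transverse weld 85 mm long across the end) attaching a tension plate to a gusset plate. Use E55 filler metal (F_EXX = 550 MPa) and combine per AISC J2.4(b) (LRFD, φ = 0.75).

φR_n ≈ 854 kN

t_e = 0.707 × 14 = 9.898 mm.
R_nwl = 0.6 × 550 × 9.898 × 260 × 10⁻³ = 849.2 kN (longitudinal, 2 welds).
R_nwt = 0.6 × 550 × 9.898 × 85 × 10⁻³ = 277.6 kN (transverse, base value).
(i) R_nwl + R_nwt = 1127 kN; (ii) 0.85 R_nwl + 1.5 R_nwt = 1138 kN.
R_n = max = 1138 kN [governs: (ii)]; φR_n = 853.7 kN.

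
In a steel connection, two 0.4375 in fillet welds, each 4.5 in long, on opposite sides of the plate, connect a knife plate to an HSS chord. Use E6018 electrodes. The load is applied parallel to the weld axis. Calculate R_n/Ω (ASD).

R_n/Ω ≈ 50.1 kip

E60XX → F_EXX = 60 ksi.
Effective throat t_e = 0.707 × 0.4375 = 0.3093 in.
Total length L = 9 in; A_we = 0.3093 × 9 = 2.784 in².
F_nw = 0.6 F_EXX = 0.6 × 60 = 36 ksi.
R_n = 36 × 2.784 = 100.2 kip; R_n/Ω = 100.2/2.0 = 50.11 kip.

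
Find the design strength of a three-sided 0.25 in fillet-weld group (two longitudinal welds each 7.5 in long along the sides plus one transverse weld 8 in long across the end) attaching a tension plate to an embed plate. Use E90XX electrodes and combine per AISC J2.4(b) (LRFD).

φR_n ≈ 177 kip

E90XX → F_EXX = 90 ksi.
t_e = 0.707 × 0.25 = 0.1767 in.
R_nwl = 0.6 × 90 × 0.1767 × 15 = 143.2 kip (longitudinal, 2 welds).
R_nwt = 0.6 × 90 × 0.1767 × 8 = 76.36 kip (transverse, base value).
(i) R_nwl + R_nwt = 219.5 kip; (ii) 0.85 R_nwl + 1.5 R_nwt = 236.2 kip.
R_n = max = 236.2 kip [governs: (ii)]; φR_n = 177.2 kip.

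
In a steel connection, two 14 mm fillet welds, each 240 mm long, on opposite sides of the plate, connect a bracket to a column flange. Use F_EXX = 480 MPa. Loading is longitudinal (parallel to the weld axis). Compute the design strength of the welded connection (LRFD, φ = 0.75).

Effective throat t_e = 0.707 × 14 = 9.898 mm.
Total length L = 480 mm; A_we = 9.898 × 480 = 4751 mm².
F_nw = 0.6 F_EXX = 0.6 × 480 = 288 MPa.
φR_n = 0.75 × 288 × 4751 × 10⁻³ = 1026 kN.

φR_n ≈ 1030 kN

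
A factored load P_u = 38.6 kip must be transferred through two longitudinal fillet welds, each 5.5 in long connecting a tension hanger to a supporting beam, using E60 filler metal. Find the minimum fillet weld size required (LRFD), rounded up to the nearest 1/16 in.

E60XX → F_EXX = 60 ksi.
Total weld length L = 11 in.
Required throat t_e = P_u / (φ × 0.6 F_EXX × L) = 38.6 / (0.75 × 0.6 × 60 × 11) = 0.13 in.
Required leg w = t_e / 0.707 = 0.1838 in → use 3/16 in.

w = 3/16 in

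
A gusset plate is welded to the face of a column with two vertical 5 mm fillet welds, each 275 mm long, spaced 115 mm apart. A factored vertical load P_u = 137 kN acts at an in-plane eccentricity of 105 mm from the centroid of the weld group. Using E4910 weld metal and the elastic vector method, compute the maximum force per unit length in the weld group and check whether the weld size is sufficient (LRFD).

E49XX → F_EXX = 490 MPa.
Total weld length L_w = 550 mm. Treat welds as unit-width lines.
Polar moment about centroid: J = 2[d³/12 + d(b/2)²] = 2[275³/12 + 275×57.5²] = 5285000 mm³.
Direct shear f_v = P/L_w = 137×10³ / 550 = 249.1 N/mm (vertical).
Torsion M = P·e = 137×10³ × 105 = 14385000 N·mm.
Critical point at (x, y) = (57.5, 137.5) from centroid. f_tx = M·y/J = 374.3 N/mm; f_ty = M·x/J = 156.5 N/mm.
Resultant f_max = √[f_tx² + (f_v + f_ty)²] = √[374.3² + (249.1 + 156.5)²] = 551.9 N/mm.
Capacity per unit length: φr_n = 0.75 × 0.6 × 490 × (0.707 × 5) = 779.5 N/mm.
551.9 ≤ 779.5 → adequate.

f_max ≈ 552 N/mm; adequate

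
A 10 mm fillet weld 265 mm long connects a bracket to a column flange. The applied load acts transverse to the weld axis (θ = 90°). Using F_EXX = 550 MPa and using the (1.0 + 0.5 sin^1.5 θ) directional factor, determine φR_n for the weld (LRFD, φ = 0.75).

φR_n ≈ 696 kN

t_e = 0.707 × 10 = 7.07 mm; A_we = 7.07 × 265 = 1874 mm².
Directional factor: 1.0 + 0.5 sin^1.5(90°) = 1.5.
F_nw = 0.6 × 550 × 1.5 = 495 MPa.
φR_n = 0.75 × 495 × 1874 × 10⁻³ = 695.6 kN.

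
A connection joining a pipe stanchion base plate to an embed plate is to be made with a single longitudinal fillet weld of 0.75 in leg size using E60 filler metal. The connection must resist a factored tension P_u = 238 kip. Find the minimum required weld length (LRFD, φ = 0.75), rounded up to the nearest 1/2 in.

E60XX → F_EXX = 60 ksi.
Throat t_e = 0.707 × 0.75 = 0.5302 in.
φr_n = 0.75 × 0.6 × 60 × 0.5302 = 14.32 kip/in.
L_req = P_u / φr_n = 238 / 14.32 = 16.62 in total.
Round up → use L = 17 in.

L = 17 in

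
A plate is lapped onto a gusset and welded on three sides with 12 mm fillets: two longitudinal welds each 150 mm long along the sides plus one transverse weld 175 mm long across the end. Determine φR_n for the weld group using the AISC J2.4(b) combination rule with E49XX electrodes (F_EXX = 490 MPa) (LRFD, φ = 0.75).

φR_n ≈ 968 kN

t_e = 0.707 × 12 = 8.484 mm.
R_nwl = 0.6 × 490 × 8.484 × 300 × 10⁻³ = 748.3 kN (longitudinal, 2 welds).
R_nwt = 0.6 × 490 × 8.484 × 175 × 10⁻³ = 436.5 kN (transverse, base value).
(i) R_nwl + R_nwt = 1185 kN; (ii) 0.85 R_nwl + 1.5 R_nwt = 1291 kN.
R_n = max = 1291 kN [governs: (ii)]; φR_n = 968.1 kN.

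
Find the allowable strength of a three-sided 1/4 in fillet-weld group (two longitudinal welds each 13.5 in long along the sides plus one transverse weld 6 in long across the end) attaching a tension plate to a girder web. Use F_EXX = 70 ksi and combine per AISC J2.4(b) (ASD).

t_e = 0.707 × 0.25 = 0.1767 in.
R_nwl = 0.6 × 70 × 0.1767 × 27 = 200.4 kips (longitudinal, 2 welds).
R_nwt = 0.6 × 70 × 0.1767 × 6 = 44.54 kips (transverse, base value).
(i) R_nwl + R_nwt = 245 kips; (ii) 0.85 R_nwl + 1.5 R_nwt = 237.2 kips.
R_n = max = 245 kips [governs: (i)]; R_n/Ω = 122.5 kips.

R_n/Ω ≈ 122 kips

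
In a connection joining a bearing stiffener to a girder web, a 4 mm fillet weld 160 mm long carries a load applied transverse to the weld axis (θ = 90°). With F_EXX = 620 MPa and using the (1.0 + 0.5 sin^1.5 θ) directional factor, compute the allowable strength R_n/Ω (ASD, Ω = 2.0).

R_n/Ω ≈ 126 kN

t_e = 0.707 × 4 = 2.828 mm; A_we = 2.828 × 160 = 452.5 mm².
Directional factor: 1.0 + 0.5 sin^1.5(90°) = 1.5.
F_nw = 0.6 × 620 × 1.5 = 558 MPa.
R_n/Ω = (558 × 452.5) / 2.0 × 10⁻³ = 126.2 kN.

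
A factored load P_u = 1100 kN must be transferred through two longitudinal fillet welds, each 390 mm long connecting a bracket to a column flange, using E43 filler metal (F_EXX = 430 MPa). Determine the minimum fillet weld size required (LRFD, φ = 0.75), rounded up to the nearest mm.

w = 11 mm

Total weld length L = 780 mm.
Required throat t_e = P_u / (φ × 0.6 F_EXX × L) = 1100 / (0.75 × 0.6 × 430 × 780 × 10⁻³) = 7.288 mm.
Required leg w = t_e / 0.707 = 10.31 mm → use 11 mm.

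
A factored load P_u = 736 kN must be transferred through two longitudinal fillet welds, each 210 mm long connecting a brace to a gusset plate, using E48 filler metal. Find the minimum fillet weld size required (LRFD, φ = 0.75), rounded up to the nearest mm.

E48XX → F_EXX = 480 MPa.
Total weld length L = 420 mm.
Required throat t_e = P_u / (φ × 0.6 F_EXX × L) = 736 / (0.75 × 0.6 × 480 × 420 × 10⁻³) = 8.113 mm.
Required leg w = t_e / 0.707 = 11.48 mm → use 12 mm.

w = 12 mm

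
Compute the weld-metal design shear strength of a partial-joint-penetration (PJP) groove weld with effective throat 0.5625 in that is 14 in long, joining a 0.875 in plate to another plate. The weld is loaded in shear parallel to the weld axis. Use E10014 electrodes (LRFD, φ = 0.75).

φR_n ≈ 354 kip

E100XX → F_EXX = 100 ksi.
Effective throat (given) t_e = 0.5625 in.
A_we = 0.5625 × 14 = 7.875 in².
F_nw = 0.6 F_EXX = 60 ksi.
φR_n = 0.75 × 60 × 7.875 = 354.4 kip.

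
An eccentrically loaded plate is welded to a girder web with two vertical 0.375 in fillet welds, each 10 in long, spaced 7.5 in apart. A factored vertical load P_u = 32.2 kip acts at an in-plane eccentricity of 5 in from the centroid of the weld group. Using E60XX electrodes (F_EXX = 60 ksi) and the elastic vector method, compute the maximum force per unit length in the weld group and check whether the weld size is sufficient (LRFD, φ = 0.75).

Total weld length L_w = 20 in. Treat welds as unit-width lines.
Polar moment about centroid: J = 2[d³/12 + d(b/2)²] = 2[10³/12 + 10×3.75²] = 447.9 in³.
Direct shear f_v = P/L_w = 32.2 / 20 = 1.61 kip/in (vertical).
Torsion M = P·e = 32.2 × 5 = 161 kip·in.
Critical point at (x, y) = (3.75, 5) from centroid. f_tx = M·y/J = 1.797 kip/in; f_ty = M·x/J = 1.348 kip/in.
Resultant f_max = √[f_tx² + (f_v + f_ty)²] = √[1.797² + (1.61 + 1.348)²] = 3.461 kip/in.
Capacity per unit length: φr_n = 0.75 × 0.6 × 60 × (0.707 × 0.375) = 7.158 kip/in.
3.461 ≤ 7.158 → adequate.

f_max ≈ 3.46 kip/in; adequate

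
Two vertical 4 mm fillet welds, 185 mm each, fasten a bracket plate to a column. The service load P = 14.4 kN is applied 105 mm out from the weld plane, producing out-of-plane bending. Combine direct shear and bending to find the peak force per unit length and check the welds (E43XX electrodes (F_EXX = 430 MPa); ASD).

f_max ≈ 138 N/mm; adequate

L_w = 2 × 185 = 370 mm; section modulus (unit throat) S = 2 × L²/6 = 11410 mm².
Direct shear f_v = P/L_w = 14.4×10³/370 = 38.92 N/mm.
Moment M = P × e = 14.4×10³ × 105 = 1512000 N·mm; bending f_b = M/S = 132.5 N/mm.
f_max = √(f_v² + f_b²) = √(38.92² + 132.5²) = 138.1 N/mm.
r_n/Ω = (1/2.0) × 0.6 × 430 × (0.707 × 4) = 364.8 N/mm → adequate.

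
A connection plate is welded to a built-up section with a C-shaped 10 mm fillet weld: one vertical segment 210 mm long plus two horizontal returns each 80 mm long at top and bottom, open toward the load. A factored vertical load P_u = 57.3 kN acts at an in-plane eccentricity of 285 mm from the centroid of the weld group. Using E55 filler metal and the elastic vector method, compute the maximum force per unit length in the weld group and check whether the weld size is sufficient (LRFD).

f_max ≈ 812 N/mm; adequate

E55XX → F_EXX = 550 MPa.
Total weld length L_w = 370 mm. Treat welds as unit-width lines.
Centroid: x̄ = 2×80×40 / 370 = 17.3 mm from the vertical weld.
Polar moment about centroid: J = I_x + I_y = [210³/12 + 2×80×105²] + [210×17.3² + 2(80³/12 + 80×22.7²)] = 2766000 mm³.
Direct shear f_v = P/L_w = 57.3×10³ / 370 = 154.9 N/mm (vertical).
Torsion M = P·e = 57.3×10³ × 285 = 16330000 N·mm.
Critical point at (x, y) = (62.7, 105) from centroid. f_tx = M·y/J = 619.8 N/mm; f_ty = M·x/J = 370.1 N/mm.
Resultant f_max = √[f_tx² + (f_v + f_ty)²] = √[619.8² + (154.9 + 370.1)²] = 812.3 N/mm.
Capacity per unit length: φr_n = 0.75 × 0.6 × 550 × (0.707 × 10) = 1750 N/mm.
812.3 ≤ 1750 → adequate.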